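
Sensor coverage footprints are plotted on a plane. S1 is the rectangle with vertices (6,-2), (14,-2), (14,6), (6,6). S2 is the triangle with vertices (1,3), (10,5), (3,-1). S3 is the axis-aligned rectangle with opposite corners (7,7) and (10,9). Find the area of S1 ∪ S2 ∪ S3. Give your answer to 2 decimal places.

84.92

By inclusion–exclusion:
Individual areas: |S1| = 64, |S2| = 20, |S3| = 6.
|S1∩S2| = 5.0794.
|S1∩S3| = 0 (no overlap).
|S2∩S3| = 0.
|S1∩S2∩S3| = 0.
|S1 ∪ S2 ∪ S3| = 90 − 5.0794 + 0 = 84.92.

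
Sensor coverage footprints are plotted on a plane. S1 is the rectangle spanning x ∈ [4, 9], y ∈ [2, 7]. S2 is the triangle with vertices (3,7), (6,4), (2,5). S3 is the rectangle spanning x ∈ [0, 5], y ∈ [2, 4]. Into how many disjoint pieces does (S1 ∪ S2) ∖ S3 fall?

(S1 ∪ S2) ∖ S3 is a single connected region.

1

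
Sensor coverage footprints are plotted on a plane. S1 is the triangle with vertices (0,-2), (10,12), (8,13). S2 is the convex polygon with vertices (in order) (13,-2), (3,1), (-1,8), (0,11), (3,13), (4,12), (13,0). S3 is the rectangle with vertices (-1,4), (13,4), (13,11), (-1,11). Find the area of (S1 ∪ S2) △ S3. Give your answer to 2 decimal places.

|S1 ∪ S2| = 109.2927.
|(S1 ∪ S2) ∩ S3| = 57.7211.
|(S1 ∪ S2) △ S3| = 109.2927 + 98 − 115.4423 = 91.85.

91.85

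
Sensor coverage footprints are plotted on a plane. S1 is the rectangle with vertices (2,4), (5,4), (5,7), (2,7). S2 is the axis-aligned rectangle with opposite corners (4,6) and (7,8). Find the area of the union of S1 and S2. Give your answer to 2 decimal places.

By inclusion–exclusion:
Individual areas: |S1| = 9, |S2| = 6.
|S1∩S2|: x∈[4,5], y∈[6,7] → 1·1 = 1.
|S1 ∪ S2| = 15 − 1 = 14.00.

14.00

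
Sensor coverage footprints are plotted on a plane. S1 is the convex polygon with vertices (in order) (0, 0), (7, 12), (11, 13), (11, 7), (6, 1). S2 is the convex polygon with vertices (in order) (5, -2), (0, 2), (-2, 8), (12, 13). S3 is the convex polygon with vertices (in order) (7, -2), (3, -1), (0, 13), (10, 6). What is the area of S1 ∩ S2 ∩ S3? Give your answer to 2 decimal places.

35.95

The intersection is the polygon with vertices (6.909,2.091), (6,1), (2.69,0.448), (2.037,3.493), (5.385,9.231), (9.045,6.668).
By the shoelace formula its area is 35.95.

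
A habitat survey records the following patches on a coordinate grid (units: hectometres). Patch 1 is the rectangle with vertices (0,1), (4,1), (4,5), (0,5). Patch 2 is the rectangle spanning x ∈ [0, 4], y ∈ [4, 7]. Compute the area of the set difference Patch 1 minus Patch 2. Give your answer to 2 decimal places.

12.00

|Patch 1∩Patch 2|: x∈[0,4], y∈[4,5] → 4·1 = 4.
|Patch 1| = 16.
|Patch 1 ∖ Patch 2| = |Patch 1| − |Patch 1∩Patch 2| = 16 − 4 = 12.00.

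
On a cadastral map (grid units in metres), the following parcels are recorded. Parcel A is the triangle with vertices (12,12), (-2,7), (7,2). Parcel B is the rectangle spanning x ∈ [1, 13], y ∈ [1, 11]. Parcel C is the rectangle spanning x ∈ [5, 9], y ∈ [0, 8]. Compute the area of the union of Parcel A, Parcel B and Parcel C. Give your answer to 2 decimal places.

By inclusion–exclusion:
Individual areas: |Parcel A| = 57.5, |Parcel B| = 120, |Parcel C| = 32.
|Parcel A∩Parcel B| = 52.2429.
|Parcel A∩Parcel C| = 18.8889.
|Parcel B∩Parcel C|: x∈[5,9], y∈[1,8] → 4·7 = 28.
|Parcel A∩Parcel B∩Parcel C| = 18.8889.
|Parcel A ∪ Parcel B ∪ Parcel C| = 209.5 − 99.1317 + 18.8889 = 129.26.

129.26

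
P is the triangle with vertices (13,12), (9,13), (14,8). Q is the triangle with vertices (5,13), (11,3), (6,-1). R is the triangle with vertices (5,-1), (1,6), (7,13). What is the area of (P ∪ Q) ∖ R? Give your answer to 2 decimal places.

|P ∪ Q| = 44.5.
|(P ∪ Q) ∩ R| = 5.8597.
|(P ∪ Q) ∖ R| = 44.5 − 5.8597 = 38.64.

38.64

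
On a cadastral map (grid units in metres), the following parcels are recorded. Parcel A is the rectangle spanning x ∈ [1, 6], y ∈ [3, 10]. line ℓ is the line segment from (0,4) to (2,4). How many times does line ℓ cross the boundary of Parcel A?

1

The segment meets the boundary at (1,4).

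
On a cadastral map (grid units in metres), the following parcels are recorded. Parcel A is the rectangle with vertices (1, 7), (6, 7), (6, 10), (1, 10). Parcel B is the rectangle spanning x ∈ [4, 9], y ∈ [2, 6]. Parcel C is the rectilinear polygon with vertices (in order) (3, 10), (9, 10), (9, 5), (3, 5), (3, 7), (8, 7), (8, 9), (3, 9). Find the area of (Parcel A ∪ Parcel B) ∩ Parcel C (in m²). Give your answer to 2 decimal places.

|Parcel A ∪ Parcel B| = 35.
|(Parcel A ∪ Parcel B) ∩ Parcel C| = 8.00.

8.00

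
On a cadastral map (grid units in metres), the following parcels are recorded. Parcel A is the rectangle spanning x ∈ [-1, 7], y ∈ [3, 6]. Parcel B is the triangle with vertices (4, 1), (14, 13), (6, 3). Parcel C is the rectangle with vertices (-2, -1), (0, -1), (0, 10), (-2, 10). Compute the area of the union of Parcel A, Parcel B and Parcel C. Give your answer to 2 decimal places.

44.56

By inclusion–exclusion:
Individual areas: |Parcel A| = 24, |Parcel B| = 2, |Parcel C| = 22.
|Parcel A∩Parcel B| = 0.4417.
|Parcel A∩Parcel C|: x∈[-1,0], y∈[3,6] → 1·3 = 3.
|Parcel B∩Parcel C| = 0.
|Parcel A∩Parcel B∩Parcel C| = 0.
|Parcel A ∪ Parcel B ∪ Parcel C| = 48 − 3.4417 + 0 = 44.56.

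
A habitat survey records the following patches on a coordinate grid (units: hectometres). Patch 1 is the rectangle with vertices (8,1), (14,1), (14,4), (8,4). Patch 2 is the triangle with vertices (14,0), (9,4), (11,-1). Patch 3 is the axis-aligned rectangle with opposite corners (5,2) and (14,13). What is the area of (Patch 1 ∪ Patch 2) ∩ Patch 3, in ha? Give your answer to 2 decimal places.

12.00

The region (Patch 1 ∪ Patch 2) ∩ Patch 3 is the polygon with vertices (14,2), (8,2), (8,4), (9,4), (14,4).
By the shoelace formula its area is 12.00.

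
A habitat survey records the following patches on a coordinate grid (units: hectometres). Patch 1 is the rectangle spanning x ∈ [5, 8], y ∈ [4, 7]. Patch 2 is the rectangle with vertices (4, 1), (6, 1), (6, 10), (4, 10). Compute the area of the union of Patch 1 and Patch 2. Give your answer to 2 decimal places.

By inclusion–exclusion:
Individual areas: |Patch 1| = 9, |Patch 2| = 18.
|Patch 1∩Patch 2|: x∈[5,6], y∈[4,7] → 1·3 = 3.
|Patch 1 ∪ Patch 2| = 27 − 3 = 24.00.

24.00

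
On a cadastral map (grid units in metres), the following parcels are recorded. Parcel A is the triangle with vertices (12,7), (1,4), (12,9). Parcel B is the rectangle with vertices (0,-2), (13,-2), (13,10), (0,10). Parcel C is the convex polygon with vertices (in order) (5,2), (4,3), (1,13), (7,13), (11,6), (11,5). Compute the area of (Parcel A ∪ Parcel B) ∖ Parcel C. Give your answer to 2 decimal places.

106.72

|Parcel A ∪ Parcel B| = 156.
|(Parcel A ∪ Parcel B) ∩ Parcel C| = 49.2786.
|(Parcel A ∪ Parcel B) ∖ Parcel C| = 156 − 49.2786 = 106.72.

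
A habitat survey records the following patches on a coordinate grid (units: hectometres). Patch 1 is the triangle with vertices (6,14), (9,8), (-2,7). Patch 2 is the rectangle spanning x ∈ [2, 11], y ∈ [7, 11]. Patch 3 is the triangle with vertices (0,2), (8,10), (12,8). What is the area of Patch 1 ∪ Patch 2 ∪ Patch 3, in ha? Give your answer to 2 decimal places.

62.67

By inclusion–exclusion:
Individual areas: |Patch 1| = 34.5, |Patch 2| = 36, |Patch 3| = 24.
|Patch 1∩Patch 2| = 20.8344.
|Patch 1∩Patch 3| = 3.45.
|Patch 2∩Patch 3| = 11.
|Patch 1∩Patch 2∩Patch 3| = 3.45.
|Patch 1 ∪ Patch 2 ∪ Patch 3| = 94.5 − 35.2844 + 3.45 = 62.67.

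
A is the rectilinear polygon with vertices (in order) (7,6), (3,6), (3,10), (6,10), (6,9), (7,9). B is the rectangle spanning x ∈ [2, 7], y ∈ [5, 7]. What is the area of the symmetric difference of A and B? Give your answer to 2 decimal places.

17.00

|A| = 15, |B| = 10, |A∩B| = 4.
|A △ B| = |A| + |B| − 2·|A∩B| = 15 + 10 − 8 = 17.00.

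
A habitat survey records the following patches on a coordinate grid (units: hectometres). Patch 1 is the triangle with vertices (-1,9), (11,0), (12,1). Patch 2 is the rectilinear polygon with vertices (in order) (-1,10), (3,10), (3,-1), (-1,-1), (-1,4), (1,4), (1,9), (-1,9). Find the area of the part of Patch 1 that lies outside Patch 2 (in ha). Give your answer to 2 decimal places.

9.69

|Patch 1| = 10.5, |Patch 1∩Patch 2| = 0.8077.
|Patch 1 ∖ Patch 2| = |Patch 1| − |Patch 1∩Patch 2| = 10.5 − 0.8077 = 9.69.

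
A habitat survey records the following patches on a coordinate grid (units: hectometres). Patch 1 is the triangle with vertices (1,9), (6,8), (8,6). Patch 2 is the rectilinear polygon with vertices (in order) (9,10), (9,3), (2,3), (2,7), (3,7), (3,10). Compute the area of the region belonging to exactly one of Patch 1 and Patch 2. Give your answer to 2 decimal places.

42.91

|Patch 1| = 4, |Patch 2| = 46, |Patch 1∩Patch 2| = 3.5429.
|Patch 1 △ Patch 2| = |Patch 1| + |Patch 2| − 2·|Patch 1∩Patch 2| = 4 + 46 − 7.0857 = 42.91.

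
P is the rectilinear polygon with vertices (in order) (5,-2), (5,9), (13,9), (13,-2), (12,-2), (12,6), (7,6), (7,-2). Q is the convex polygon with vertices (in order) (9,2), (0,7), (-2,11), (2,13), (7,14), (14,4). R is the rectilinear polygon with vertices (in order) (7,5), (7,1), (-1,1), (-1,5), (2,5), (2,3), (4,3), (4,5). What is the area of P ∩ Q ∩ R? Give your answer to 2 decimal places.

2.67

The intersection is the polygon with vertices (7,3.111), (5,4.222), (5,5), (7,5).
By the shoelace formula its area is 2.67.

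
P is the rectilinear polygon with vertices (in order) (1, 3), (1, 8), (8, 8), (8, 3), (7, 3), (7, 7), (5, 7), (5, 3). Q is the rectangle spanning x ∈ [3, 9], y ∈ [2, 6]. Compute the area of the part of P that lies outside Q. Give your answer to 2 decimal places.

18.00

|P| = 27, |P∩Q| = 9.
|P ∖ Q| = |P| − |P∩Q| = 27 − 9 = 18.00.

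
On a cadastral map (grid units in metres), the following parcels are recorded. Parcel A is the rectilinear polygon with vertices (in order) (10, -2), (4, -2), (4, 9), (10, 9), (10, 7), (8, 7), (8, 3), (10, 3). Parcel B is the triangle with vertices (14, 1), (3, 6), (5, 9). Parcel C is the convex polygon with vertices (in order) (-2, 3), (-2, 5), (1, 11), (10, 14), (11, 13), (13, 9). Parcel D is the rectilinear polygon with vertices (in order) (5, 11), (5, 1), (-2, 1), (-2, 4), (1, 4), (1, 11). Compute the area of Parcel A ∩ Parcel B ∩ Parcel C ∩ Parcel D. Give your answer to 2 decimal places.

2.64

The intersection is the polygon with vertices (4.17,5.468), (4,5.545), (4,7.5), (5,9), (5,5.8).
By the shoelace formula its area is 2.64.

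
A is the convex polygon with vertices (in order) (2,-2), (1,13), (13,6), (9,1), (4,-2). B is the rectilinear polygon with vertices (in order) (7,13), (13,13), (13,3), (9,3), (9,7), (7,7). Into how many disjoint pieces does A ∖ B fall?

1

A ∖ B is a single connected region.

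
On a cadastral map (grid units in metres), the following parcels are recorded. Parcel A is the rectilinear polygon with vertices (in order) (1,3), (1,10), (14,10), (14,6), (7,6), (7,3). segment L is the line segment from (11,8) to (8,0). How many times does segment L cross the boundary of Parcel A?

The segment meets the boundary at (10.25,6).

1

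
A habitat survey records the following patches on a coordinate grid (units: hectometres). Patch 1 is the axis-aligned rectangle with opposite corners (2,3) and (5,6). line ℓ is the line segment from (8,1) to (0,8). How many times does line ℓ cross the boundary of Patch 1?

The segment meets the boundary at (2.286,6), (5,3.625).

2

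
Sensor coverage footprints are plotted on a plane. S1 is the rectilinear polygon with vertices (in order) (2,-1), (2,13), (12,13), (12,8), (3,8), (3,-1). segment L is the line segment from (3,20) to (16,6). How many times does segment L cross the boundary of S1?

2

The segment meets the boundary at (12,10.308), (9.5,13).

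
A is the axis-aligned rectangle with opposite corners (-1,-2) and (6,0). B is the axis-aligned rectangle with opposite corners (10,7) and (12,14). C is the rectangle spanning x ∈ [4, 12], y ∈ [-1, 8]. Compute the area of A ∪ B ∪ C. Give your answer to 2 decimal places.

By inclusion–exclusion:
Individual areas: |A| = 14, |B| = 14, |C| = 72.
|A∩B| = 0 (no overlap).
|A∩C|: x∈[4,6], y∈[-1,0] → 2·1 = 2.
|B∩C|: x∈[10,12], y∈[7,8] → 2·1 = 2.
|A∩B∩C| = 0.
|A ∪ B ∪ C| = 100 − 4 + 0 = 96.00.

96.00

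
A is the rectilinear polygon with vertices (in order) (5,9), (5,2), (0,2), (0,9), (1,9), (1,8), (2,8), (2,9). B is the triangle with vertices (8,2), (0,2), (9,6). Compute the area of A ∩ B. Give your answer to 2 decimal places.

The intersection is the polygon with vertices (5,2), (0,2), (5,4.222).
By the shoelace formula its area is 5.56.

5.56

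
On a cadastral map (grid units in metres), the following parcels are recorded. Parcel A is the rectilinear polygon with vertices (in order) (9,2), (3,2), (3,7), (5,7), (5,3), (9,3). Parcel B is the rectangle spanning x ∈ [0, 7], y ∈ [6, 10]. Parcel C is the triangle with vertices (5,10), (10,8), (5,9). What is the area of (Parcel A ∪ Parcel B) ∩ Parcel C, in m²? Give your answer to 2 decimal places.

The region (Parcel A ∪ Parcel B) ∩ Parcel C is the polygon with vertices (7,8.6), (5,9), (5,10), (7,9.2).
By the shoelace formula its area is 1.60.

1.60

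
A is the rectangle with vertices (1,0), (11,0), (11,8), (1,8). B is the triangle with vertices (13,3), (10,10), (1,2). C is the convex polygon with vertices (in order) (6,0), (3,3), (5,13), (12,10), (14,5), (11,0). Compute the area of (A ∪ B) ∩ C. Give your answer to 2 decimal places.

|A ∪ B| = 87.9405.
|(A ∪ B) ∩ C| = 64.92.

64.92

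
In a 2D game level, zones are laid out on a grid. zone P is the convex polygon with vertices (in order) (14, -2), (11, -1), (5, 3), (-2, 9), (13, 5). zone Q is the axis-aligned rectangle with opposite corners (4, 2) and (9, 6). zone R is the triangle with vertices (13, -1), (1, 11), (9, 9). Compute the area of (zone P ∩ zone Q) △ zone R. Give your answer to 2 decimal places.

44.82

|zone P ∩ zone Q| = 17.8214.
|(zone P ∩ zone Q) ∩ zone R| = 4.5.
|(zone P ∩ zone Q) △ zone R| = 17.8214 + 36 − 9 = 44.82.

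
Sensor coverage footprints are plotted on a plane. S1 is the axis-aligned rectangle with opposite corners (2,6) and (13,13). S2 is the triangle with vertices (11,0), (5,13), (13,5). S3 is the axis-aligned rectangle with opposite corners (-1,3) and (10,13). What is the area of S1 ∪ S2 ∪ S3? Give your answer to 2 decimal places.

By inclusion–exclusion:
Individual areas: |S1| = 77, |S2| = 28, |S3| = 110.
|S1∩S2| = 13.1923.
|S1∩S3|: x∈[2,10], y∈[6,13] → 8·7 = 56.
|S2∩S3| = 14.4231.
|S1∩S2∩S3| = 11.1923.
|S1 ∪ S2 ∪ S3| = 215 − 83.6154 + 11.1923 = 142.58.

142.58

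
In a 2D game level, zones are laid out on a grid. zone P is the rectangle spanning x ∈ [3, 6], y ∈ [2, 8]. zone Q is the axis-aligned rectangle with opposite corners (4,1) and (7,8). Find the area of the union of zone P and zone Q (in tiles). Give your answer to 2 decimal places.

27.00

By inclusion–exclusion:
Individual areas: |zone P| = 18, |zone Q| = 21.
|zone P∩zone Q|: x∈[4,6], y∈[2,8] → 2·6 = 12.
|zone P ∪ zone Q| = 39 − 12 = 27.00.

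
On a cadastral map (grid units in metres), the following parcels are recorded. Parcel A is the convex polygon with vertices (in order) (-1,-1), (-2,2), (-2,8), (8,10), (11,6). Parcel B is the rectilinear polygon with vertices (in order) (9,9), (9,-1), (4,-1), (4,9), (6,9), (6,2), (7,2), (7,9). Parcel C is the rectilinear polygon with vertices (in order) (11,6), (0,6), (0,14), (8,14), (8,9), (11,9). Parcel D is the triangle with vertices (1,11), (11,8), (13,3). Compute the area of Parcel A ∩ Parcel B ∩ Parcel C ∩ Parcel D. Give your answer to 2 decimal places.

6.32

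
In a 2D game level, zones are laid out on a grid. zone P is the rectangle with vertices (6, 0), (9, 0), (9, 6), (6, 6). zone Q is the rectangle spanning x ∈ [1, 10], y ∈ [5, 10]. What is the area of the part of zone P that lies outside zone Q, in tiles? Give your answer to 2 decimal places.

|zone P∩zone Q|: x∈[6,9], y∈[5,6] → 3·1 = 3.
|zone P| = 18.
|zone P ∖ zone Q| = |zone P| − |zone P∩zone Q| = 18 − 3 = 15.00.

15.00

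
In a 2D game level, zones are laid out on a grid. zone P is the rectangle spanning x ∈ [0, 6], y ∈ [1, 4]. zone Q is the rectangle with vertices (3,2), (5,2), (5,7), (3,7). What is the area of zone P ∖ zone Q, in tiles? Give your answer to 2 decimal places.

14.00

|zone P∩zone Q|: x∈[3,5], y∈[2,4] → 2·2 = 4.
|zone P| = 18.
|zone P ∖ zone Q| = |zone P| − |zone P∩zone Q| = 18 − 4 = 14.00.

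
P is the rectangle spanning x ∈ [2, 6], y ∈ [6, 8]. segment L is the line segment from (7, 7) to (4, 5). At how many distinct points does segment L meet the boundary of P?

2

The segment meets the boundary at (5.5,6), (6,6.333).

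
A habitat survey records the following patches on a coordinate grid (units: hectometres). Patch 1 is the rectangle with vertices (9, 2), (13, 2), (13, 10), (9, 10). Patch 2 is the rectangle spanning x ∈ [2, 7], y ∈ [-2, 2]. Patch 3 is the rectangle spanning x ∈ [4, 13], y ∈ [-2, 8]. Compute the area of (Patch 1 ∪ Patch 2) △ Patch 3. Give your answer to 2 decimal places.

|Patch 1 ∪ Patch 2| = 52.
|(Patch 1 ∪ Patch 2) ∩ Patch 3| = 36.
|(Patch 1 ∪ Patch 2) △ Patch 3| = 52 + 90 − 72 = 70.00.

70.00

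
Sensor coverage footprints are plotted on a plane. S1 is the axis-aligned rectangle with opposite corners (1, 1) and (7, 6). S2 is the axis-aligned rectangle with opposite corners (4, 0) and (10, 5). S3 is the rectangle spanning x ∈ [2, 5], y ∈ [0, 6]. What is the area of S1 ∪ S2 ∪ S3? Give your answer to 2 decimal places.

50.00

By inclusion–exclusion:
Individual areas: |S1| = 30, |S2| = 30, |S3| = 18.
|S1∩S2|: x∈[4,7], y∈[1,5] → 3·4 = 12.
|S1∩S3|: x∈[2,5], y∈[1,6] → 3·5 = 15.
|S2∩S3|: x∈[4,5], y∈[0,5] → 1·5 = 5.
|S1∩S2∩S3| = 4.
|S1 ∪ S2 ∪ S3| = 78 − 32 + 4 = 50.00.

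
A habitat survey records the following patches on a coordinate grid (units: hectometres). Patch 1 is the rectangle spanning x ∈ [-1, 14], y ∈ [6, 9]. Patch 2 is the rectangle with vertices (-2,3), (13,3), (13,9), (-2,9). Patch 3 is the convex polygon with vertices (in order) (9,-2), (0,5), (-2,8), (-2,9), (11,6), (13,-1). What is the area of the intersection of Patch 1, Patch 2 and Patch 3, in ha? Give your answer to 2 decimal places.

16.53

The intersection is the polygon with vertices (-0.667,6), (-1,6.5), (-1,8.769), (11,6).
By the shoelace formula its area is 16.53.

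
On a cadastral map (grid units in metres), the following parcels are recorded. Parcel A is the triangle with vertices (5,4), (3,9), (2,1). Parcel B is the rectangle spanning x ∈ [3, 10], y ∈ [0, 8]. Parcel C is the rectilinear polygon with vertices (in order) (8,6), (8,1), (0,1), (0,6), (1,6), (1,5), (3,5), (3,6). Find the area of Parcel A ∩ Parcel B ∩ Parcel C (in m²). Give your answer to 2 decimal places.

The intersection is the polygon with vertices (3,2), (3,5), (3,6), (4.2,6), (5,4).
By the shoelace formula its area is 5.20.

5.20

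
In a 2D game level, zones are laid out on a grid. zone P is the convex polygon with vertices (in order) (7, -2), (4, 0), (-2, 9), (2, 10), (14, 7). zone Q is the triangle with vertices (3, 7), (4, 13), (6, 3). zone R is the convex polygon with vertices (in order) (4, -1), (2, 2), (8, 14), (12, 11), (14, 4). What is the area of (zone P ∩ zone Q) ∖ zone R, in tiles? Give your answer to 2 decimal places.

4.88

|zone P ∩ zone Q| = 8.7305.
|(zone P ∩ zone Q) ∩ zone R| = 3.85.
|(zone P ∩ zone Q) ∖ zone R| = 8.7305 − 3.85 = 4.88.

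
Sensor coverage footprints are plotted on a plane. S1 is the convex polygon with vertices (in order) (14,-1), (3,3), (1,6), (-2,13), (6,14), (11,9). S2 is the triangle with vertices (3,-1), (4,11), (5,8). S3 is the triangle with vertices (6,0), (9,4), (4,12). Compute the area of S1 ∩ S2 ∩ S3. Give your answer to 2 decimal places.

0.48

The intersection is the polygon with vertices (5,8), (4.809,7.143), (4.333,10).
By the shoelace formula its area is 0.48.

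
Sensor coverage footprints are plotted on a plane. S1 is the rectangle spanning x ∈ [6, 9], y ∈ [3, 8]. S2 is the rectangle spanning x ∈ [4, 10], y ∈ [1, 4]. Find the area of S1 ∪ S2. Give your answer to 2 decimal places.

By inclusion–exclusion:
Individual areas: |S1| = 15, |S2| = 18.
|S1∩S2|: x∈[6,9], y∈[3,4] → 3·1 = 3.
|S1 ∪ S2| = 33 − 3 = 30.00.

30.00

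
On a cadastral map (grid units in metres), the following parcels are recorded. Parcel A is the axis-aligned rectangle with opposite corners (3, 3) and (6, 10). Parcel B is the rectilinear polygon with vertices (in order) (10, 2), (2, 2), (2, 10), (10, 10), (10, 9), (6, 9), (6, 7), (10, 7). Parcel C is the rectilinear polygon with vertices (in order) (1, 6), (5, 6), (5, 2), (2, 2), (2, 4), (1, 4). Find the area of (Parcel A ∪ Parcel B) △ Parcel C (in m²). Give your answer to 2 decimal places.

46.00

|Parcel A ∪ Parcel B| = 56.
|(Parcel A ∪ Parcel B) ∩ Parcel C| = 12.
|(Parcel A ∪ Parcel B) △ Parcel C| = 56 + 14 − 24 = 46.00.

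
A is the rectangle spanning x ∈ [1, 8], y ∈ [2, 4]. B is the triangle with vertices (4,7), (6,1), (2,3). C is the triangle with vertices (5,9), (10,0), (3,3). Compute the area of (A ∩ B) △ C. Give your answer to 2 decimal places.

|A ∩ B| = 5.4167.
|(A ∩ B) ∩ C| = 3.3333.
|(A ∩ B) △ C| = 5.4167 + 24 − 6.6667 = 22.75.

22.75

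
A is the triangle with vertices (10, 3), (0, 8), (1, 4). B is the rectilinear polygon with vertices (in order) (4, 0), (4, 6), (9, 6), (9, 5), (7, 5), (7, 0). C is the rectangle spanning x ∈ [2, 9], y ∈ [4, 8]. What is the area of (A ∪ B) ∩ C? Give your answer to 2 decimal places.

The region (A ∪ B) ∩ C is the polygon with vertices (4,6), (9,6), (9,5), (7,5), (7,4.5), (8,4), (2,4), (2,7).
By the shoelace formula its area is 13.25.

13.25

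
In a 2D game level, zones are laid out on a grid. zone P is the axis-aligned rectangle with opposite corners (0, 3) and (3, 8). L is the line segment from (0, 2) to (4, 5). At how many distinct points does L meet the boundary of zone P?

2

The segment meets the boundary at (3,4.25), (1.333,3).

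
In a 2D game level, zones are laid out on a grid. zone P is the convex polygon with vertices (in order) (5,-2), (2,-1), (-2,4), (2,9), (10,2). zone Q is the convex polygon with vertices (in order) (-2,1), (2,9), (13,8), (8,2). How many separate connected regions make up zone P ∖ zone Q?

zone P ∖ zone Q splits into 2 disjoint pieces (area 21.8454, area 4.6154).

2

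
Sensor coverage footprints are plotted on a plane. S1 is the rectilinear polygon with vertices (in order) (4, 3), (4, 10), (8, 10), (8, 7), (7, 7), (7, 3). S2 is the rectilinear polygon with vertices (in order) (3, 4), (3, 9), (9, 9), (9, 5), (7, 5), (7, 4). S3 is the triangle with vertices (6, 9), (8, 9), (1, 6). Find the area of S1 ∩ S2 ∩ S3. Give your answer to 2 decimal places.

The intersection is the polygon with vertices (8,9), (4,7.286), (4,7.8), (6,9).
By the shoelace formula its area is 2.23.

2.23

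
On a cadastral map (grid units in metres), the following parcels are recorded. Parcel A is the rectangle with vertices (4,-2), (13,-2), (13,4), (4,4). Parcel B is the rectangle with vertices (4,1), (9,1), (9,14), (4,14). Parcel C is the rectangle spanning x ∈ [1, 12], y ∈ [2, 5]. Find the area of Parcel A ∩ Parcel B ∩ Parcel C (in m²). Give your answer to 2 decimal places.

10.00

The intersection is the polygon with vertices (9,2), (4,2), (4,4), (9,4).
By the shoelace formula its area is 10.00.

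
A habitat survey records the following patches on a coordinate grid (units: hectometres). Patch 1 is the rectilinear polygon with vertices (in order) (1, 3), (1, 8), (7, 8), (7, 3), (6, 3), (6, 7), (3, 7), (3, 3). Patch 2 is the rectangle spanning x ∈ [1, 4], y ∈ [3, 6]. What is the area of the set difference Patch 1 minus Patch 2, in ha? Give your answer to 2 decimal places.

|Patch 1| = 18, |Patch 1∩Patch 2| = 6.
|Patch 1 ∖ Patch 2| = |Patch 1| − |Patch 1∩Patch 2| = 18 − 6 = 12.00.

12.00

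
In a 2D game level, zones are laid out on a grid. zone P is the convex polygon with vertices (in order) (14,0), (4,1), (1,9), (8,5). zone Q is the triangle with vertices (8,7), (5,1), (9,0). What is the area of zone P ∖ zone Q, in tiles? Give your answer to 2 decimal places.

32.42

|zone P| = 44, |zone P∩zone Q| = 11.5827.
|zone P ∖ zone Q| = |zone P| − |zone P∩zone Q| = 44 − 11.5827 = 32.42.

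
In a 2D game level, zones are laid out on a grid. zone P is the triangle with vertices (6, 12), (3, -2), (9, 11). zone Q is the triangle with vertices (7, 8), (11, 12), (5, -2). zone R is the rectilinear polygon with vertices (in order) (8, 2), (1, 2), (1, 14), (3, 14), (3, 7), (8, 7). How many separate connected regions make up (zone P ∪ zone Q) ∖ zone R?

(zone P ∪ zone Q) ∖ zone R splits into 3 disjoint pieces (area 1.978, area 19.25, area 1.8286).

3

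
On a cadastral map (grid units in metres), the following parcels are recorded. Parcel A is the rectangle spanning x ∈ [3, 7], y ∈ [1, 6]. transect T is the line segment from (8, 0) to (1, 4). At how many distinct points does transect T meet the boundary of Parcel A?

2

The segment meets the boundary at (3,2.857), (6.25,1).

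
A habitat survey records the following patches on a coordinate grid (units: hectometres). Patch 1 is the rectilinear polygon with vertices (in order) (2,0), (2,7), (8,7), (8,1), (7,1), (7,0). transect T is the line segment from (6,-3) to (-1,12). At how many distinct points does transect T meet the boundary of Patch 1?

The segment meets the boundary at (2,5.571), (4.6,0).

2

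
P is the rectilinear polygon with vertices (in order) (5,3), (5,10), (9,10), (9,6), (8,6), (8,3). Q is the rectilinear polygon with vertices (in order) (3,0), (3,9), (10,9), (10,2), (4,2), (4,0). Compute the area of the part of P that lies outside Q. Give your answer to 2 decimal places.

4.00

|P| = 25, |P∩Q| = 21.
|P ∖ Q| = |P| − |P∩Q| = 25 − 21 = 4.00.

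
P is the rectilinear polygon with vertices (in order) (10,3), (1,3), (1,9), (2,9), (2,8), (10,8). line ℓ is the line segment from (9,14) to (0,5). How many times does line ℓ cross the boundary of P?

2

The segment meets the boundary at (1,6), (3,8).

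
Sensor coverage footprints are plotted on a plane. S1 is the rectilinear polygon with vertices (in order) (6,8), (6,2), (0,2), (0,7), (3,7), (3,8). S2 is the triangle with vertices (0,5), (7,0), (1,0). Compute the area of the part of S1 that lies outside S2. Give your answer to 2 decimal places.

27.60

|S1| = 33, |S1∩S2| = 5.4.
|S1 ∖ S2| = |S1| − |S1∩S2| = 33 − 5.4 = 27.60.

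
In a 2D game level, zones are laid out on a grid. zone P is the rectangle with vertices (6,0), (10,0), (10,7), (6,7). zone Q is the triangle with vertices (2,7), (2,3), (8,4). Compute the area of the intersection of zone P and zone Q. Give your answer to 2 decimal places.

The intersection is the polygon with vertices (6,5), (8,4), (6,3.667).
By the shoelace formula its area is 1.33.

1.33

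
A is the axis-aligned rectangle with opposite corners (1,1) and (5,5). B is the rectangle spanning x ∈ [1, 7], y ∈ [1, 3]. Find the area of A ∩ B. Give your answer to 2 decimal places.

|A∩B|: x∈[1,5], y∈[1,3] → 4·2 = 8.

8.00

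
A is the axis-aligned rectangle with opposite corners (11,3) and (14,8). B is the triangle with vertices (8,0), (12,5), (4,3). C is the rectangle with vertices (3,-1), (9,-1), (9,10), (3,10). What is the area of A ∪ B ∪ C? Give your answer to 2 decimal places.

By inclusion–exclusion:
Individual areas: |A| = 15, |B| = 16, |C| = 66.
|A∩B| = 0.5.
|A∩C| = 0 (no overlap).
|B∩C| = 11.5.
|A∩B∩C| = 0.
|A ∪ B ∪ C| = 97 − 12 + 0 = 85.00.

85.00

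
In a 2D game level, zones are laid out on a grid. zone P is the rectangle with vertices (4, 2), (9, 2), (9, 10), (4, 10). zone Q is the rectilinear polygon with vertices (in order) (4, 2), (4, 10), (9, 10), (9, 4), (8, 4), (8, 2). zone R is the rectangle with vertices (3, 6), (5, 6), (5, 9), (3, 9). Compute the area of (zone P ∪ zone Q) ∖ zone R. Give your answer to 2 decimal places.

37.00

|zone P ∪ zone Q| = 40.
|(zone P ∪ zone Q) ∩ zone R| = 3.
|(zone P ∪ zone Q) ∖ zone R| = 40 − 3 = 37.00.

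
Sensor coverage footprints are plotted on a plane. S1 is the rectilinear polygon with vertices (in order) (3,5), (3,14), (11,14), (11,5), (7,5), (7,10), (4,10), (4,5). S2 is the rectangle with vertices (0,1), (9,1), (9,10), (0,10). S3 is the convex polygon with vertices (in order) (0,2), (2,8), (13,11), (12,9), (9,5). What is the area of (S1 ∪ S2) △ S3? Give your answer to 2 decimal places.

|S1 ∪ S2| = 123.
|(S1 ∪ S2) ∩ S3| = 48.8788.
|(S1 ∪ S2) △ S3| = 123 + 52 − 97.7576 = 77.24.

77.24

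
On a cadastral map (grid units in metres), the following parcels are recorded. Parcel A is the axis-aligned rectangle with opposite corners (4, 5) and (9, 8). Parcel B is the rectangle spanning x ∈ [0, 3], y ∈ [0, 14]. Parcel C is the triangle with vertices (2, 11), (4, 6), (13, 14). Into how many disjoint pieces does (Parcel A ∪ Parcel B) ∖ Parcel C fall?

(Parcel A ∪ Parcel B) ∖ Parcel C splits into 2 disjoint pieces (area 12.75, area 40.6136).

2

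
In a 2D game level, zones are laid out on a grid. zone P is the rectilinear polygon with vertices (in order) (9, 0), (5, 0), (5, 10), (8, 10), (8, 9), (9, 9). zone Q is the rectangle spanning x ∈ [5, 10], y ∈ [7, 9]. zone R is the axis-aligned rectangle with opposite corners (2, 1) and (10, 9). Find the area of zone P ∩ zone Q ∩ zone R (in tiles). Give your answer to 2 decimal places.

The intersection is the polygon with vertices (8,9), (9,9), (9,7), (5,7), (5,9).
By the shoelace formula its area is 8.00.

8.00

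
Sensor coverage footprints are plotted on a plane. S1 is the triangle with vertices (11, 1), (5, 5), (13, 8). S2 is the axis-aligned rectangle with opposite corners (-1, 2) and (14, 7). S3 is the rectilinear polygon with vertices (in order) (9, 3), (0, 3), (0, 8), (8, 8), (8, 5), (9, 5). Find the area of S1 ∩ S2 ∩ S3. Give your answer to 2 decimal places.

The intersection is the polygon with vertices (8,6.125), (8,5), (9,5), (9,3), (8,3), (5,5).
By the shoelace formula its area is 6.69.

6.69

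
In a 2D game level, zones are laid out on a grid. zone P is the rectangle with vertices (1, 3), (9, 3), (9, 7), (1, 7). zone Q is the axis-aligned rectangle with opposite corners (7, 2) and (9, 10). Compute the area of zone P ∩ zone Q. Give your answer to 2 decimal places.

|zone P∩zone Q|: x∈[7,9], y∈[3,7] → 2·4 = 8.

8.00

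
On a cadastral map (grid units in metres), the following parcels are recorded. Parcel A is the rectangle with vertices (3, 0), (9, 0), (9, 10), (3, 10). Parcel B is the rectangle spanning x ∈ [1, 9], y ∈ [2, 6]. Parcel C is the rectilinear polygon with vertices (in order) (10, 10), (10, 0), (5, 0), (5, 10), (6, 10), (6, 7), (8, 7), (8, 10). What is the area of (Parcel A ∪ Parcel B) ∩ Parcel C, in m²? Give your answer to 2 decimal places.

|Parcel A ∪ Parcel B| = 68.
|(Parcel A ∪ Parcel B) ∩ Parcel C| = 34.00.

34.00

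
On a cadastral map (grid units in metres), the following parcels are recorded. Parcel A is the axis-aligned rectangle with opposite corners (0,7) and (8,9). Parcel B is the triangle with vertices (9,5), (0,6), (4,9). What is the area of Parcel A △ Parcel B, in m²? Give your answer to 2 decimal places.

|Parcel A| = 16, |Parcel B| = 15.5, |Parcel A∩Parcel B| = 5.1667.
|Parcel A △ Parcel B| = |Parcel A| + |Parcel B| − 2·|Parcel A∩Parcel B| = 16 + 15.5 − 10.3333 = 21.17.

21.17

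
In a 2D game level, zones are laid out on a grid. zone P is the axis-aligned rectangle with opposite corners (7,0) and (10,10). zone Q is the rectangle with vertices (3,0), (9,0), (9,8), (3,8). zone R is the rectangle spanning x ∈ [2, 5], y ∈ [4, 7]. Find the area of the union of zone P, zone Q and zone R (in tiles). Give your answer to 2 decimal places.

65.00

By inclusion–exclusion:
Individual areas: |zone P| = 30, |zone Q| = 48, |zone R| = 9.
|zone P∩zone Q|: x∈[7,9], y∈[0,8] → 2·8 = 16.
|zone P∩zone R| = 0 (no overlap).
|zone Q∩zone R|: x∈[3,5], y∈[4,7] → 2·3 = 6.
|zone P∩zone Q∩zone R| = 0.
|zone P ∪ zone Q ∪ zone R| = 87 − 22 + 0 = 65.00.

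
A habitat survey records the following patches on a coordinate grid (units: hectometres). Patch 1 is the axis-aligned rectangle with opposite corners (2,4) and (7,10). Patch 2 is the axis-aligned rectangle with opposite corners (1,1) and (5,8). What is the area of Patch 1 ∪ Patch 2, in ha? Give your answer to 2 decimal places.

By inclusion–exclusion:
Individual areas: |Patch 1| = 30, |Patch 2| = 28.
|Patch 1∩Patch 2|: x∈[2,5], y∈[4,8] → 3·4 = 12.
|Patch 1 ∪ Patch 2| = 58 − 12 = 46.00.

46.00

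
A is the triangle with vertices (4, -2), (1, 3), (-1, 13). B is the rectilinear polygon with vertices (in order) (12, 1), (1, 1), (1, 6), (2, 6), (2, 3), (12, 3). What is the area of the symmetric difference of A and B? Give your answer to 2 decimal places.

|A| = 10, |B| = 25, |A∩B| = 4.4667.
|A △ B| = |A| + |B| − 2·|A∩B| = 10 + 25 − 8.9333 = 26.07.

26.07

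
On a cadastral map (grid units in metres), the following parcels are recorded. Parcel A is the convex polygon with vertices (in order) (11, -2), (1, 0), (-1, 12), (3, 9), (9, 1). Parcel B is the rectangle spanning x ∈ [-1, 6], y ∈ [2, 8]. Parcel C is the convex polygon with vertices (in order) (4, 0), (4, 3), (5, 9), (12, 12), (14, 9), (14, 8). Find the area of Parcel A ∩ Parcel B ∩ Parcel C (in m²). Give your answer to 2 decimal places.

7.18

The intersection is the polygon with vertices (6,5), (6,2), (4,2), (4,3), (4.636,6.818).
By the shoelace formula its area is 7.18.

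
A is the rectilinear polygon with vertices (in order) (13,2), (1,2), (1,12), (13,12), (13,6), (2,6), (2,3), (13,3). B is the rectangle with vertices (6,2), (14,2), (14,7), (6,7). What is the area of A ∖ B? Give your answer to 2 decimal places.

|A| = 87, |A∩B| = 14.
|A ∖ B| = |A| − |A∩B| = 87 − 14 = 73.00.

73.00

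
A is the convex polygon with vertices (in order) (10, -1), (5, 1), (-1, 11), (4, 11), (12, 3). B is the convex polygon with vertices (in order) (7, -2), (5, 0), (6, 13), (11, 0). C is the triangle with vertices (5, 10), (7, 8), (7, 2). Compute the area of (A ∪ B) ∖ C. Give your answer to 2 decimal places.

78.65

|A ∪ B| = 84.6476.
|(A ∪ B) ∩ C| = 6.
|(A ∪ B) ∖ C| = 84.6476 − 6 = 78.65.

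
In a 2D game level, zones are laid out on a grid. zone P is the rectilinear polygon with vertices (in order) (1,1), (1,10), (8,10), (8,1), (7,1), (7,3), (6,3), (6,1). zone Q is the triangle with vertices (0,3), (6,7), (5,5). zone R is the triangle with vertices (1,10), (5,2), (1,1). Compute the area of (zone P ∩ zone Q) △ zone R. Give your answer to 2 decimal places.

18.76

|zone P ∩ zone Q| = 3.8667.
|(zone P ∩ zone Q) ∩ zone R| = 1.5542.
|(zone P ∩ zone Q) △ zone R| = 3.8667 + 18 − 3.1083 = 18.76.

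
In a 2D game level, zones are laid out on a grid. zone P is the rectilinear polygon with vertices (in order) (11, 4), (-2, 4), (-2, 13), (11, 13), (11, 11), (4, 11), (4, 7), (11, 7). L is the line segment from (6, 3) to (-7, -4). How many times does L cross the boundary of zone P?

The segment lies entirely outside zone P and never meets its boundary.

0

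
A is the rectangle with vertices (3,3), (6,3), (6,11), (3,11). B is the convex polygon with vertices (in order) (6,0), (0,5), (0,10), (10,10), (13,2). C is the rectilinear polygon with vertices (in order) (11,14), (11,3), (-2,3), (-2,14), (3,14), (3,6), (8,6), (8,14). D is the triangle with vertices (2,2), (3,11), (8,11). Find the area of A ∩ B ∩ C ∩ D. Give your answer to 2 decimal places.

2.08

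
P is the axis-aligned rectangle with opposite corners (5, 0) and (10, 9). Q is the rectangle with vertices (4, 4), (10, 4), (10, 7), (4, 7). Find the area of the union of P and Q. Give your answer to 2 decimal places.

By inclusion–exclusion:
Individual areas: |P| = 45, |Q| = 18.
|P∩Q|: x∈[5,10], y∈[4,7] → 5·3 = 15.
|P ∪ Q| = 63 − 15 = 48.00.

48.00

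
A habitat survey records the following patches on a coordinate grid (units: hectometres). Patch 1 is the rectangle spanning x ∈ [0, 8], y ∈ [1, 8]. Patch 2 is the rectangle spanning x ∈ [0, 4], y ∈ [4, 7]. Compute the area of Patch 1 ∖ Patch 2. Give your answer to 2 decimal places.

|Patch 1∩Patch 2|: x∈[0,4], y∈[4,7] → 4·3 = 12.
|Patch 1| = 56.
|Patch 1 ∖ Patch 2| = |Patch 1| − |Patch 1∩Patch 2| = 56 − 12 = 44.00.

44.00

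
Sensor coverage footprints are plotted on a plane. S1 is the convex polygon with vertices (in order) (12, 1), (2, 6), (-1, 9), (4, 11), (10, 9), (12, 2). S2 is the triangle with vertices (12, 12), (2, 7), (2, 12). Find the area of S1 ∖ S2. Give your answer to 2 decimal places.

|S1| = 63.5, |S1∩S2| = 11.6.
|S1 ∖ S2| = |S1| − |S1∩S2| = 63.5 − 11.6 = 51.90.

51.90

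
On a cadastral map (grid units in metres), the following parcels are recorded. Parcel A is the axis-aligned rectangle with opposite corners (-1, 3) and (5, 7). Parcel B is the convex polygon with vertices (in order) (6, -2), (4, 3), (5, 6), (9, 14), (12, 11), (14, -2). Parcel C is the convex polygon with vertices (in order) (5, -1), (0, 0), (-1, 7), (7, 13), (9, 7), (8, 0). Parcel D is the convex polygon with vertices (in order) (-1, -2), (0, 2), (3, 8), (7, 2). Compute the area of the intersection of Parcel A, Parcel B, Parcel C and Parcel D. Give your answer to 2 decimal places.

1.39

The intersection is the polygon with vertices (4.778,5.333), (5,5), (5,3), (4,3).
By the shoelace formula its area is 1.39.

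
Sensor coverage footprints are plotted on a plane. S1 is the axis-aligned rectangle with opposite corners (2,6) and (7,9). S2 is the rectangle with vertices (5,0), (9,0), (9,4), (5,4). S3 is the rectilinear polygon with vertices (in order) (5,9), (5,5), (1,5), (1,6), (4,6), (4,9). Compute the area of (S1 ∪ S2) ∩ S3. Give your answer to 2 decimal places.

|S1 ∪ S2| = 31.
|(S1 ∪ S2) ∩ S3| = 3.00.

3.00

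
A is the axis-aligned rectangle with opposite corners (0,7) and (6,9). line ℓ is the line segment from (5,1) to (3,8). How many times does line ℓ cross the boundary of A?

The segment meets the boundary at (3.286,7).

1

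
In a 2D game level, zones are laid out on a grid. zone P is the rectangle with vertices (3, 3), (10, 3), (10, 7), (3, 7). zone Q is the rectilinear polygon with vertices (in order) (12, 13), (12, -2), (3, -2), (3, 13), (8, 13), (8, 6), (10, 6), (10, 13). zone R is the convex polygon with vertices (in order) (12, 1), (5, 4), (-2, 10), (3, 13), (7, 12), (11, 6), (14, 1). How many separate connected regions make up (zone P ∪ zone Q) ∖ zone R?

(zone P ∪ zone Q) ∖ zone R splits into 3 disjoint pieces (area 14.0833, area 45.2143, area 3.75).

3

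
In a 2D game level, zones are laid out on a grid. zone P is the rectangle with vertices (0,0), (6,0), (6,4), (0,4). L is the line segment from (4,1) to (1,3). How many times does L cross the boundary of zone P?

0

The segment lies entirely inside zone P and never meets its boundary.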